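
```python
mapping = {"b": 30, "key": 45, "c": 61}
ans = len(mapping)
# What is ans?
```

Trace:
`mapping = {"b": 30, "key": 45, "c": 61}` → mapping = {'b': 30, 'key': 45, 'c': 61}
`ans = len(mapping)` → ans = 3
So ans = 3

Answer: 3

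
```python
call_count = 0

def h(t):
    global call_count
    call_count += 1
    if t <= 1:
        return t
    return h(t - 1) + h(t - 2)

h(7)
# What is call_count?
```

Calls(t) = 1 + Calls(t-1) + Calls(t-2); Calls(0)=Calls(1)=1. For t=7 this gives 41.

Answer: 41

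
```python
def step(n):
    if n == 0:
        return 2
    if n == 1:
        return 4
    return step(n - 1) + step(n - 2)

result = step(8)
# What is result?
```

Build up from base cases: step(0)=2, step(1)=4, step(2)=6, step(3)=10, step(4)=16, step(5)=26, step(6)=42, ..., step(8)=110

Answer: 110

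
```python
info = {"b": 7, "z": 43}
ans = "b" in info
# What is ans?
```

Trace:
`info = {"b": 7, "z": 43}` → info = {'b': 7, 'z': 43}
`ans = "b" in info` → ans = True
So ans = True

Answer: True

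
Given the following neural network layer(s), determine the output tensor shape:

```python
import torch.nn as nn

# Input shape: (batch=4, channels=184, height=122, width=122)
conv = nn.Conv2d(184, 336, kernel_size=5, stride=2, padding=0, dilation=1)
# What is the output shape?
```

Input: (4, 184, 122, 122) -> Output: (4, 336, 59, 59)

Answer: (4, 336, 59, 59)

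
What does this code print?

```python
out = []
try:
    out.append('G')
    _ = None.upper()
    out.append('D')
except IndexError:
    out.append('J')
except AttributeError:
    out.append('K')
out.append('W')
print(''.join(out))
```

Execution trace: 'G' (try body) → 'K' (except AttributeError) → 'W' (after the try/except). Output: GKW

Answer: GKW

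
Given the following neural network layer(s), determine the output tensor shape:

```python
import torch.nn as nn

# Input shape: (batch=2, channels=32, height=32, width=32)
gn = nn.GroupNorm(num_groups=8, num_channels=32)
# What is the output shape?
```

Input: (2, 32, 32, 32) -> Output: (2, 32, 32, 32)

Answer: (2, 32, 32, 32)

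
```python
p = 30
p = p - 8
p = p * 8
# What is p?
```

Trace:
`p = 30` → p = 30
`p = p - 8` → p = 22
`p = p * 8` → p = 176
So p = 176

Answer: 176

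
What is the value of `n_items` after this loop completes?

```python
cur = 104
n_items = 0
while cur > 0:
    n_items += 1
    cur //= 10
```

Count digits by repeated division by 10
`n_items` takes the values: 0 → 1 → 2 → 3

Answer: 3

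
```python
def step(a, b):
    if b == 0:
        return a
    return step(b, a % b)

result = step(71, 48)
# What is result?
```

step(71, 48) -> step(48, 23) -> step(23, 2) -> step(2, 1) -> step(1, 0) -> 1

Answer: 1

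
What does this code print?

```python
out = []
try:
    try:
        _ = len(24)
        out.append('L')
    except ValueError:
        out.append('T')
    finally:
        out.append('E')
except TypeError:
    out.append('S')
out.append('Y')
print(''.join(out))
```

Execution trace: 'E' (finally) → 'S' (outer except TypeError) → 'Y' (after the try/except). Output: ESY

Answer: ESY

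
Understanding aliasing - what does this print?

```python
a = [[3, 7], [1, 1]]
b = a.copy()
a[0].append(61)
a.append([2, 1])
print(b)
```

Key concept: shallow copy with nested lists.
Step by step:
`a = [[3, 7], [1, 1]]` → a = [[3, 7], [1, 1]]
`b = a.copy()` → b = [[3, 7], [1, 1]]
`a[0].append(61)` → a = [[3, 7, 61], [1, 1]]; b = [[3, 7, 61], [1, 1]]
`a.append([2, 1])` → a = [[3, 7, 61], [1, 1], [2, 1]]
`print(b)` → prints [[3, 7, 61], [1, 1]]

Answer: [[3, 7, 61], [1, 1]]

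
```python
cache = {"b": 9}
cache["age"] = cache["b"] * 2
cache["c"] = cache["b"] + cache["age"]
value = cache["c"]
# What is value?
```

Trace:
`cache = {"b": 9}` → cache = {'b': 9}
`cache["age"] = cache["b"] * 2` → cache = {'b': 9, 'age': 18}
`cache["c"] = cache["b"] + cache["age"]` → cache = {'b': 9, 'age': 18, 'c': 27}
`value = cache["c"]` → value = 27
So value = 27

Answer: 27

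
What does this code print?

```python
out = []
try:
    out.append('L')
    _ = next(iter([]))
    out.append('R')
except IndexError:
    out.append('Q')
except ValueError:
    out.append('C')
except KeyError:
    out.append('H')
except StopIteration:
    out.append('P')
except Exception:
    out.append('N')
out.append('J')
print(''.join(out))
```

Execution trace: 'L' (try body) → 'P' (except StopIteration) → 'J' (after the try/except). Output: LPJ

Answer: LPJ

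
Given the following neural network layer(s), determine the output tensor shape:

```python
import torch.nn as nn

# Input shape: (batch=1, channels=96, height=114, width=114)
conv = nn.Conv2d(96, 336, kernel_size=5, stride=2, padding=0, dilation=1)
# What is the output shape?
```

Input: (1, 96, 114, 114) -> Output: (1, 336, 55, 55)

Answer: (1, 336, 55, 55)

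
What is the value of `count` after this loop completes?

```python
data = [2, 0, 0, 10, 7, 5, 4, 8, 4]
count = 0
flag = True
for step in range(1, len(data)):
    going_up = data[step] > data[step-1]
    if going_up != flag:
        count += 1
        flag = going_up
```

Count direction changes in [2, 0, 0, 10, 7, 5, 4, 8, 4]
`count` takes the values: 0 → 1 → 2 → 3 → 4 → 5

Answer: 5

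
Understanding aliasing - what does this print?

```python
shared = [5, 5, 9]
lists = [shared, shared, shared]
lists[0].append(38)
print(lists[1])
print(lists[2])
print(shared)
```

Key concept: list of same reference.
Step by step:
`shared = [5, 5, 9]` → shared = [5, 5, 9]
`lists = [shared, shared, shared]` → lists = [[5, 5, 9], [5, 5, 9], [5, 5, 9]]
`lists[0].append(38)` → shared = [5, 5, 9, 38]; lists = [[5, 5, 9, 38], [5, 5, 9, 38], [5, 5, 9, 38]]
`print(lists[1])` → prints [5, 5, 9, 38]
`print(lists[2])` → prints [5, 5, 9, 38]
`print(shared)` → prints [5, 5, 9, 38]

Answer:
[5, 5, 9, 38]
[5, 5, 9, 38]
[5, 5, 9, 38]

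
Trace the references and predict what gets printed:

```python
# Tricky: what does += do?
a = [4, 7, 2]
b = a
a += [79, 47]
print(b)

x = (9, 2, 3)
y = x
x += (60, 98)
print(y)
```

Key concept: += behavior differs for mutable vs immutable.
Step by step:
`a = [4, 7, 2]` → a = [4, 7, 2]
`b = a` → b = [4, 7, 2] (same object as a)
`a += [79, 47]` → a = [4, 7, 2, 79, 47] (same object as b); b = [4, 7, 2, 79, 47] (same object as a)
`print(b)` → prints [4, 7, 2, 79, 47]
`x = (9, 2, 3)` → x = (9, 2, 3)
`y = x` → y = (9, 2, 3)
`x += (60, 98)` → x = (9, 2, 3, 60, 98)
`print(y)` → prints (9, 2, 3)

Answer:
[4, 7, 2, 79, 47]
(9, 2, 3)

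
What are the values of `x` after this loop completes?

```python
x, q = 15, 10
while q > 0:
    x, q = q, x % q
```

GCD of 15 and 10
`x` takes the values: 15 → 10 → 5

Answer: 5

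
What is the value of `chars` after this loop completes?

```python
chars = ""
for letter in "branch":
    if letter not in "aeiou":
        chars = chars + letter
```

Remove vowels from 'branch'
`chars` takes the values: "" → "b" → "br" → "brn" → "brnc" → "brnch"

Answer: "brnch"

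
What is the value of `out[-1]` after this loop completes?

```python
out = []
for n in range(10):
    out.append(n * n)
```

Last element of squares 0 to 9
`out` takes the values: [] → [0] → [0, 1] → [0, 1, 4] → [0, 1, 4, 9] → [0, 1, 4, 9, 16] → [0, 1, 4, 9, 16, 25] → [0, 1, 4, 9, 16, 25, 36] → [0, 1, 4, 9, 16, 25, 36, 49] → [0, 1, 4, 9, 16, 25, 36, 49, 64] → [0, 1, 4, 9, 16, 25, 36, 49, 64, 81]
So `out[-1]` = 81

Answer: 81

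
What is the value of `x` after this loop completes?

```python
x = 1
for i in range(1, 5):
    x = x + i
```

Start at 1, add 1 through 4
`x` takes the values: 1 → 2 → 4 → 7 → 11

Answer: 11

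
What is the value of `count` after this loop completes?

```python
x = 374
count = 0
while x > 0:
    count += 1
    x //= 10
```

Count digits by repeated division by 10
`count` takes the values: 0 → 1 → 2 → 3

Answer: 3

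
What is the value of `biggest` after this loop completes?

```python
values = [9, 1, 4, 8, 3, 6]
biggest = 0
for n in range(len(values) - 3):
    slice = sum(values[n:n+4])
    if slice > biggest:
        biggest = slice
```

Max sum of 4-element window in [9, 1, 4, 8, 3, 6]
`biggest` takes the values: 0 → 22

Answer: 22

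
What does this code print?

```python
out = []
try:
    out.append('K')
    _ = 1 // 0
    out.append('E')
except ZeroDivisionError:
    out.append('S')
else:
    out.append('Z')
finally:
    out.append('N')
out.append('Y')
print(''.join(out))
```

Execution trace: 'K' (try body) → 'S' (except ZeroDivisionError) → 'N' (finally) → 'Y' (after the try/except). Output: KSNY

Answer: KSNY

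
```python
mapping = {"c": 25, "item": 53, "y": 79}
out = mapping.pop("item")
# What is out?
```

Trace:
`mapping = {"c": 25, "item": 53, "y": 79}` → mapping = {'c': 25, 'item': 53, 'y': 79}
`out = mapping.pop("item")` → mapping = {'c': 25, 'y': 79}; out = 53
So out = 53

Answer: 53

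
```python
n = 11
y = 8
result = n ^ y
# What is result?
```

Trace:
`n = 11` → n = 11
`y = 8` → y = 8
`result = n ^ y` → result = 3
So result = 3

Answer: 3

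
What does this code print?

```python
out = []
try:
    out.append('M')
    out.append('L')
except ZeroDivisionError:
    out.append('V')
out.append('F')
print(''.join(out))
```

Execution trace: 'M' (try body) → 'L' (try body, no exception) → 'F' (after the try/except). Output: MLF

Answer: MLF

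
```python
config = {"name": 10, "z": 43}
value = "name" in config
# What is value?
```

Trace:
`config = {"name": 10, "z": 43}` → config = {'name': 10, 'z': 43}
`value = "name" in config` → value = True
So value = True

Answer: True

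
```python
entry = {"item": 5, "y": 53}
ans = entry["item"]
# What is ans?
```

Trace:
`entry = {"item": 5, "y": 53}` → entry = {'item': 5, 'y': 53}
`ans = entry["item"]` → ans = 5
So ans = 5

Answer: 5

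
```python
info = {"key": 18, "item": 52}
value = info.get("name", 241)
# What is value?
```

Trace:
`info = {"key": 18, "item": 52}` → info = {'key': 18, 'item': 52}
`value = info.get("name", 241)` → value = 241
So value = 241

Answer: 241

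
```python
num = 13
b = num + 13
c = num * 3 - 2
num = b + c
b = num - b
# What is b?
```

Trace:
`num = 13` → num = 13
`b = num + 13` → b = 26
`c = num * 3 - 2` → c = 37
`num = b + c` → num = 63
`b = num - b` → b = 37
So b = 37

Answer: 37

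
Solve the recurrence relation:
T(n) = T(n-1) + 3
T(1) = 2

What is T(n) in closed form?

Unrolling: T(n) = T(1) + 3·(n-1) = 2 + 3(n-1) = 3n - 1.

Answer: T(n) = 3n - 1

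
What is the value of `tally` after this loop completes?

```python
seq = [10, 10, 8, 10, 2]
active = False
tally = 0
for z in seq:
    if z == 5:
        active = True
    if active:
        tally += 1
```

Count elements after first 5 in [10, 10, 8, 10, 2]
`tally` takes the values: 0

Answer: 0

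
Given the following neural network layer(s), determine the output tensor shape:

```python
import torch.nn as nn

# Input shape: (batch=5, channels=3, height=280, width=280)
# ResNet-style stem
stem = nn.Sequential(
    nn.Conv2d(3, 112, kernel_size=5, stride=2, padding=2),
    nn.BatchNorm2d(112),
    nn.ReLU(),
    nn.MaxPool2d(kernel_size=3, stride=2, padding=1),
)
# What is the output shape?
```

Input: (5, 3, 280, 280) -> after Conv2d 5x5 stride=2: (5, 112, 140, 140) -> Output: (5, 112, 70, 70)

Answer: (5, 112, 70, 70)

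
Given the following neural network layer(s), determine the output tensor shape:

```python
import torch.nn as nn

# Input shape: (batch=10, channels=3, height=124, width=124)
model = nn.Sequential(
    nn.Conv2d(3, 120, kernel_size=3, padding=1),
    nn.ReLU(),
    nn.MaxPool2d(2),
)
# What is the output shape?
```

Input: (10, 3, 124, 124) -> after Conv2d: (10, 120, 124, 124) -> after ReLU: (10, 120, 124, 124) -> Output: (10, 120, 62, 62)

Answer: (10, 120, 62, 62)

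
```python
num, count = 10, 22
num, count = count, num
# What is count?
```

Trace:
`num, count = 10, 22` → num = 10; count = 22
`num, count = count, num` → num = 22; count = 10
So count = 10

Answer: 10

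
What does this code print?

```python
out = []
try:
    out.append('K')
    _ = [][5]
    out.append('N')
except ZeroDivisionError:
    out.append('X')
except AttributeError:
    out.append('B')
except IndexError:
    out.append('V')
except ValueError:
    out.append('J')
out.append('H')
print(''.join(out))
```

Execution trace: 'K' (try body) → 'V' (except IndexError) → 'H' (after the try/except). Output: KVH

Answer: KVH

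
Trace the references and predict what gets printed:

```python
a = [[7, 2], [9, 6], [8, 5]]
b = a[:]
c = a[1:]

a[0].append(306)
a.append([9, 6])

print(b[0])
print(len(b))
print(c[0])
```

Key concept: slice with nested mutation.
Step by step:
`a = [[7, 2], [9, 6], [8, 5]]` → a = [[7, 2], [9, 6], [8, 5]]
`b = a[:]` → b = [[7, 2], [9, 6], [8, 5]]
`c = a[1:]` → c = [[9, 6], [8, 5]]
`a[0].append(306)` → a = [[7, 2, 306], [9, 6], [8, 5]]; b = [[7, 2, 306], [9, 6], [8, 5]]
`a.append([9, 6])` → a = [[7, 2, 306], [9, 6], [8, 5], [9, 6]]
`print(b[0])` → prints [7, 2, 306]
`print(len(b))` → prints 3
`print(c[0])` → prints [9, 6]

Answer:
[7, 2, 306]
3
[9, 6]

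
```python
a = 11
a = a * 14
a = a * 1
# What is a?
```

Trace:
`a = 11` → a = 11
`a = a * 14` → a = 154
`a = a * 1` → a = 154
So a = 154

Answer: 154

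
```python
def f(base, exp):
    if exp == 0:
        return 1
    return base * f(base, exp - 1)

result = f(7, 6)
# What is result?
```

f(7, 6) = 7 * 7 * 7 * 7 * 7 * 7 = 117649

Answer: 117649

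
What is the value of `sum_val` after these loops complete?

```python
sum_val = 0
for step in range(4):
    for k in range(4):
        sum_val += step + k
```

Sum of all step+k for step,k in 4x4
`sum_val` takes the values: 0 → 1 → 3 → 6 → 7 → 9 → 12 → 16 → 18 → 21 → 25 → 30 → 33 → 37 → 42 → 48

Answer: 48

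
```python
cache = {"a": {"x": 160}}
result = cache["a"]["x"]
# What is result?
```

Trace:
`cache = {"a": {"x": 160}}` → cache = {'a': {'x': 160}}
`result = cache["a"]["x"]` → result = 160
So result = 160

Answer: 160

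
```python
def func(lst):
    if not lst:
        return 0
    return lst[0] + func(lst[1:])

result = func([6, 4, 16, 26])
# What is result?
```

6 + 4 + 16 + 26 + 0 = 52

Answer: 52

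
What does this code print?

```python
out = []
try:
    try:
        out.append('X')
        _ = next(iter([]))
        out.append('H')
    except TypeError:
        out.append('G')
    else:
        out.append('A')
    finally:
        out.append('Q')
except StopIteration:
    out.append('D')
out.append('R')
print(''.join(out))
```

Execution trace: 'X' (try body) → 'Q' (finally) → 'D' (outer except StopIteration) → 'R' (after the try/except). Output: XQDR

Answer: XQDR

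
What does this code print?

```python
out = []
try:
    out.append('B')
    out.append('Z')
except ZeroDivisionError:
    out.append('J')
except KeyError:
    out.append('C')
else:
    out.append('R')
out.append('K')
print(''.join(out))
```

Execution trace: 'B' (try body) → 'Z' (try body, no exception) → 'R' (else) → 'K' (after the try/except). Output: BZRK

Answer: BZRK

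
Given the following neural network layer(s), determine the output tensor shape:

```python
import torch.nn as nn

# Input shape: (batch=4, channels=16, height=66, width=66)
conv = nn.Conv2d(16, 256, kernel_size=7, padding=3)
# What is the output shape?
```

Input: (4, 16, 66, 66) -> Output: (4, 256, 66, 66)

Answer: (4, 256, 66, 66)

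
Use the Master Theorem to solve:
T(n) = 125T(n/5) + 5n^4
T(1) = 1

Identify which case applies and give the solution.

a=125, b=5, f(n)=5n^4. log_5(125) = 3. Since c=4 > 3 and the regularity condition holds (125(n/5)^4 = (125/5^4)n^4 with 125/5^4 < 1), Case 3 applies: T(n) = Θ(f(n)) = O(n^4).

Answer: O(n^4) - Case 3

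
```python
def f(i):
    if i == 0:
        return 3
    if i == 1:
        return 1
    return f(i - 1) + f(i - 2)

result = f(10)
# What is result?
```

Build up from base cases: f(0)=3, f(1)=1, f(2)=4, f(3)=5, f(4)=9, f(5)=14, f(6)=23, ..., f(10)=157

Answer: 157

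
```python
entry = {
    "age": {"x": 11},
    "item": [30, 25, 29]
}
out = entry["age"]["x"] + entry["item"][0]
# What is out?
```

Trace:
`entry = { ...` → entry = {'age': {'x': 11}, 'item': [30, 25, 29]}
`out = entry["age"]["x"] + entry["item"][0]` → out = 41
So out = 41

Answer: 41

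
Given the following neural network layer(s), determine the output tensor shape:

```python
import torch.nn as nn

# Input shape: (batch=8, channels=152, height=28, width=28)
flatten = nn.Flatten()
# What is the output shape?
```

Input: (8, 152, 28, 28) -> Output: (8, 119168)

Answer: (8, 119168)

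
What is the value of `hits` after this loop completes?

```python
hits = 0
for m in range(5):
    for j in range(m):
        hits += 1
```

Triangle number: 0+1+2+...+4
`hits` takes the values: 0 → 1 → 2 → 3 → 4 → 5 → 6 → 7 → 8 → 9 → 10

Answer: 10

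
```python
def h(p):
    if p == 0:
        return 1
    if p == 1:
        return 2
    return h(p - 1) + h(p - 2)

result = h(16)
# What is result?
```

Build up from base cases: h(0)=1, h(1)=2, h(2)=3, h(3)=5, h(4)=8, h(5)=13, h(6)=21, ..., h(16)=2584

Answer: 2584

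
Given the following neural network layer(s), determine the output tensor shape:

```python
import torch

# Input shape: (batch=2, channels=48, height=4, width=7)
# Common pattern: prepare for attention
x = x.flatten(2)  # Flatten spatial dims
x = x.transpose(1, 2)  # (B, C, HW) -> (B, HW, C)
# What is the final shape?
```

Input: (2, 48, 4, 7) -> after flatten(2): (2, 48, 28) -> Output: (2, 28, 48)

Answer: (2, 28, 48)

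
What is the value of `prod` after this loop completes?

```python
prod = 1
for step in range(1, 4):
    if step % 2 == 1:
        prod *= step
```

Product of odd numbers 1 to 3
`prod` takes the values: 1 → 3

Answer: 3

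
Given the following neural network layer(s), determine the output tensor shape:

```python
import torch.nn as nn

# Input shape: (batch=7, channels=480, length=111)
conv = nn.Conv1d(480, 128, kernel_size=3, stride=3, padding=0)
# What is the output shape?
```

Input: (7, 480, 111) -> Output: (7, 128, 37)

Answer: (7, 128, 37)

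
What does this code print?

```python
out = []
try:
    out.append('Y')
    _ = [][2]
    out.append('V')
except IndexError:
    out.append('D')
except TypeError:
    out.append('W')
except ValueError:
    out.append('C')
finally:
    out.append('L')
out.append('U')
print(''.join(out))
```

Execution trace: 'Y' (try body) → 'D' (except IndexError) → 'L' (finally) → 'U' (after the try/except). Output: YDLU

Answer: YDLU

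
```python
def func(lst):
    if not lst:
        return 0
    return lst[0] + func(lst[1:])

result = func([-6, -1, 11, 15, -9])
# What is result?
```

(-6) + (-1) + 11 + 15 + (-9) + 0 = 10

Answer: 10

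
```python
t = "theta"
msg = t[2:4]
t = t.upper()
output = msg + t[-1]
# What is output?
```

Trace:
`t = "theta"` → t = 'theta'
`msg = t[2:4]` → msg = 'et'
`t = t.upper()` → t = 'THETA'
`output = msg + t[-1]` → output = 'etA'
So output = 'etA'

Answer: 'etA'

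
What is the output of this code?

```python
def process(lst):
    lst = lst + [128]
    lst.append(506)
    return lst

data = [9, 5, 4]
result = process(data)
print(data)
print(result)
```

Key concept: rebinding parameter vs mutation.
Step by step:
`data = [9, 5, 4]` → data = [9, 5, 4]
`result = process(data)` → result = [9, 5, 4, 128, 506]
`print(data)` → prints [9, 5, 4]
`print(result)` → prints [9, 5, 4, 128, 506]

Answer:
[9, 5, 4]
[9, 5, 4, 128, 506]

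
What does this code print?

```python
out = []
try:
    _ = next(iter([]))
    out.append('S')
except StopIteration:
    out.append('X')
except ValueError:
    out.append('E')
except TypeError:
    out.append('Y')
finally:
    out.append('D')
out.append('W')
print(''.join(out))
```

Execution trace: 'X' (except StopIteration) → 'D' (finally) → 'W' (after the try/except). Output: XDW

Answer: XDW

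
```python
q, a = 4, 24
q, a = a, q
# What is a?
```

Trace:
`q, a = 4, 24` → q = 4; a = 24
`q, a = a, q` → q = 24; a = 4
So a = 4

Answer: 4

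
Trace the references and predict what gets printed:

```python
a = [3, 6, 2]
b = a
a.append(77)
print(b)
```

Key concept: basic list aliasing.
Step by step:
`a = [3, 6, 2]` → a = [3, 6, 2]
`b = a` → b = [3, 6, 2] (same object as a)
`a.append(77)` → a = [3, 6, 2, 77] (same object as b); b = [3, 6, 2, 77] (same object as a)
`print(b)` → prints [3, 6, 2, 77]

Answer: [3, 6, 2, 77]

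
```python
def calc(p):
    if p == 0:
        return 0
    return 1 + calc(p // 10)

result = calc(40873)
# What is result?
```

Count of digits of 40873: 5

Answer: 5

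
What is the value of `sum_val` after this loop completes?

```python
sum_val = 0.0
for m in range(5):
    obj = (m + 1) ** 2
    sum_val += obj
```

Sum of squared losses 1² + 2² + ... + 5²
`sum_val` takes the values: 0.0 → 1.0 → 5.0 → 14.0 → 30.0 → 55.0

Answer: 55.0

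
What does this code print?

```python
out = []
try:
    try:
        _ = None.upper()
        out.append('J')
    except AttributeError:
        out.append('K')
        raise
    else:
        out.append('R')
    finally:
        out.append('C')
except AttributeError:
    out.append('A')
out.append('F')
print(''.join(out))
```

Execution trace: 'K' (inner except AttributeError) → 'C' (inner finally) → 'A' (outer except AttributeError) → 'F' (after the try/except). Output: KCAF

Answer: KCAF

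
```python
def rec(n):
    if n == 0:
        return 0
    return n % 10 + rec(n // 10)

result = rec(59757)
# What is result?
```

Sum of digits of 59757: 7 + 5 + 7 + 9 + 5 = 33

Answer: 33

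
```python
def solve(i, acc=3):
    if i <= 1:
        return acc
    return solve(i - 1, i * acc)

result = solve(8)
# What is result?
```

Accumulator trace (n, acc): (8, 3) -> (7, 24) -> (6, 168) -> (5, 1008) -> (4, 5040) -> (3, 20160) -> (2, 60480) -> (1, 120960) -> return 120960

Answer: 120960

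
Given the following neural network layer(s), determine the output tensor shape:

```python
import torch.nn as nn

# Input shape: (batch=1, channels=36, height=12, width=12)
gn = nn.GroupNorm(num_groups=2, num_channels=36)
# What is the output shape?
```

Input: (1, 36, 12, 12) -> Output: (1, 36, 12, 12)

Answer: (1, 36, 12, 12)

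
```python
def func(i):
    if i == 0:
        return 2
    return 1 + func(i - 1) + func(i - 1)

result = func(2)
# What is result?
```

func(i) = 1 + 2·func(i-1), func(0)=2. Closed form: (2+1)·2^2 - 1 = 11.

Answer: 11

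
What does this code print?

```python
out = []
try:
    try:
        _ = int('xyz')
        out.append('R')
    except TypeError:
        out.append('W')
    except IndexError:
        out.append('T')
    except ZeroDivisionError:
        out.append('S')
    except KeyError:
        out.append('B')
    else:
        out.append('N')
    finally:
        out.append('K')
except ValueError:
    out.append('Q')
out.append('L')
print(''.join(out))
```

Execution trace: 'K' (finally) → 'Q' (outer except ValueError) → 'L' (after the try/except). Output: KQL

Answer: KQL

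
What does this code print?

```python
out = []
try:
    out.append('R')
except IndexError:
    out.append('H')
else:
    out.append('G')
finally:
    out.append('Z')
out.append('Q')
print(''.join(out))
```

Execution trace: 'R' (try body, no exception) → 'G' (else) → 'Z' (finally) → 'Q' (after the try/except). Output: RGZQ

Answer: RGZQ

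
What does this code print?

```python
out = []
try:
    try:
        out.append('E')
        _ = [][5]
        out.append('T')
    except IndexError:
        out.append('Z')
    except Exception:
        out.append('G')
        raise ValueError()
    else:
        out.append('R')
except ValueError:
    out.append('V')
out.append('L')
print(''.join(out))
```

Execution trace: 'E' (try body) → 'Z' (except IndexError) → 'L' (after the try/except). Output: EZL

Answer: EZL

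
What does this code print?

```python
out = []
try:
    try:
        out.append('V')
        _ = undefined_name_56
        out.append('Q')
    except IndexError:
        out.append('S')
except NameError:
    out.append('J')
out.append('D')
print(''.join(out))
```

Execution trace: 'V' (try body) → 'J' (outer except NameError) → 'D' (after the try/except). Output: VJD

Answer: VJD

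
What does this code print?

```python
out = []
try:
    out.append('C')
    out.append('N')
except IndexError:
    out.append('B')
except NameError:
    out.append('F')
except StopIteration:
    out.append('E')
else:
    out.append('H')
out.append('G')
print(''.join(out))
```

Execution trace: 'C' (try body) → 'N' (try body, no exception) → 'H' (else) → 'G' (after the try/except). Output: CNHG

Answer: CNHG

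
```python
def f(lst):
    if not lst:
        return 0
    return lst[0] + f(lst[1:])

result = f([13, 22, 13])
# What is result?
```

13 + 22 + 13 + 0 = 48

Answer: 48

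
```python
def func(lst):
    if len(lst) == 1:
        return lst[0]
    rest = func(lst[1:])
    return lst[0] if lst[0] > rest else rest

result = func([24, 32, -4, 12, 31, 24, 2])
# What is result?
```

Recursive max over [24, 32, -4, 12, 31, 24, 2] = 32

Answer: 32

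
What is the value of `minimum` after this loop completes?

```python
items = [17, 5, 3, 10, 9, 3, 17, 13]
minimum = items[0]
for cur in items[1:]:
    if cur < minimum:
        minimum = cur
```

Minimum of [17, 5, 3, 10, 9, 3, 17, 13]
`minimum` takes the values: 17 → 5 → 3

Answer: 3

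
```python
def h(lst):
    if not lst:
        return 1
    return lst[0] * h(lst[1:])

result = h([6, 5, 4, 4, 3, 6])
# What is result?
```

Product over [6, 5, 4, 4, 3, 6] = 6 * 5 * 4 * 4 * 3 * 6 = 8640

Answer: 8640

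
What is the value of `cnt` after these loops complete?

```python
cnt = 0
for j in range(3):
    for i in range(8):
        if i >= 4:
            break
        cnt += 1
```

Inner breaks at 4, outer runs 3 times
`cnt` takes the values: 0 → 1 → 2 → 3 → 4 → 5 → 6 → 7 → 8 → 9 → 10 → 11 → 12

Answer: 12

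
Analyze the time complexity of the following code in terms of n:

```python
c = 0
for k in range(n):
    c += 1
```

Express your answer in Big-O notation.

Each loop level contributes: n. Multiplying the contributions gives O(n).

Answer: O(n)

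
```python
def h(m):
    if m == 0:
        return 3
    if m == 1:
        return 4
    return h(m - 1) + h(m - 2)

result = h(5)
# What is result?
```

Build up from base cases: h(0)=3, h(1)=4, h(2)=7, h(3)=11, h(4)=18, h(5)=29

Answer: 29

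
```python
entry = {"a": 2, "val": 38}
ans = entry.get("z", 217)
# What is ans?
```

Trace:
`entry = {"a": 2, "val": 38}` → entry = {'a': 2, 'val': 38}
`ans = entry.get("z", 217)` → ans = 217
So ans = 217

Answer: 217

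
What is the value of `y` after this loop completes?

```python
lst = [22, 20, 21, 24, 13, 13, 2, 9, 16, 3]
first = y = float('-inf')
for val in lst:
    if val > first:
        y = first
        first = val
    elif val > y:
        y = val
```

Second largest (with repeats) in [22, 20, 21, 24, 13, 13, 2, 9, 16, 3]
`y` takes the values: -inf → 20 → 21 → 22

Answer: 22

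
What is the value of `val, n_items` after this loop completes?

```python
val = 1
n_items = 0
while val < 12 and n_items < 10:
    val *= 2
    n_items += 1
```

Double until >= 12 or 10 iterations
`val, n_items` takes the values: (1, 0) → (2, 0) → (2, 1) → (4, 1) → (4, 2) → (8, 2) → (8, 3) → (16, 3) → (16, 4)

Answer: 16, 4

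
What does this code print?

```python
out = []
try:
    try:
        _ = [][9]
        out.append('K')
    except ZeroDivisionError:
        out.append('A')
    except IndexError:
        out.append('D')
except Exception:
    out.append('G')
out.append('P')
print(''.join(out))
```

Execution trace: 'D' (inner except IndexError) → 'P' (after the try/except). Output: DP

Answer: DP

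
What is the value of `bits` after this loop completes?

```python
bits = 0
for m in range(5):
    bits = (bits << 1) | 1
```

Build 5 consecutive 1-bits: 0b11111
`bits` takes the values: 0 → 1 → 3 → 7 → 15 → 31

Answer: 31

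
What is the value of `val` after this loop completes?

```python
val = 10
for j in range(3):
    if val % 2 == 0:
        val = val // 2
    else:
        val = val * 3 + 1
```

Collatz-style transformation from 10
`val` takes the values: 10 → 5 → 16 → 8

Answer: 8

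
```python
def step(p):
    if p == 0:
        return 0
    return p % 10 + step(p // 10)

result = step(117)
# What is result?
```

Sum of digits of 117: 7 + 1 + 1 = 9

Answer: 9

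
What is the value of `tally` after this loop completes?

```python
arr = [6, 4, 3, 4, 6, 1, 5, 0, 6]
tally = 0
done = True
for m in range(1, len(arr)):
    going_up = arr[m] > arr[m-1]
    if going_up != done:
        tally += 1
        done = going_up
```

Count direction changes in [6, 4, 3, 4, 6, 1, 5, 0, 6]
`tally` takes the values: 0 → 1 → 2 → 3 → 4 → 5 → 6

Answer: 6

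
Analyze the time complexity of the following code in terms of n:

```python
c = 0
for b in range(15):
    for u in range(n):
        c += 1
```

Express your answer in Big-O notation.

Each loop level contributes: 1 × n. Multiplying the contributions gives O(n).

Answer: O(n)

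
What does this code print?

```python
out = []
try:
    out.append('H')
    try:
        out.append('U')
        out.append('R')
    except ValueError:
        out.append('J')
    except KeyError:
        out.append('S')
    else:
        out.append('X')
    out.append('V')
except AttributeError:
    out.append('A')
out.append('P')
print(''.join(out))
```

Execution trace: 'H' (try body) → 'U' (inner try body) → 'R' (inner try body, no exception) → 'X' (inner else) → 'V' (try body, no exception) → 'P' (after the try/except). Output: HURXVP

Answer: HURXVP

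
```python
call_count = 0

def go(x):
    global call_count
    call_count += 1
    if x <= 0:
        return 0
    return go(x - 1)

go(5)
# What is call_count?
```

Linear recursion stepping by 1: 6 calls from x=5 down to ≤0.

Answer: 6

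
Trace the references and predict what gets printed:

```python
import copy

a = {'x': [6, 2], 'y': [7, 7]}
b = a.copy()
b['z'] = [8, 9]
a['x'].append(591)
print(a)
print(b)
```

Key concept: shallow copy of dict with mutable values.
Step by step:
`a = {'x': [6, 2], 'y': [7, 7]}` → a = {'x': [6, 2], 'y': [7, 7]}
`b = a.copy()` → b = {'x': [6, 2], 'y': [7, 7]}
`b['z'] = [8, 9]` → b = {'x': [6, 2], 'y': [7, 7], 'z': [8, 9]}
`a['x'].append(591)` → a = {'x': [6, 2, 591], 'y': [7, 7]}; b = {'x': [6, 2, 591], 'y': [7, 7], 'z': [8, 9]}
`print(a)` → prints {'x': [6, 2, 591], 'y': [7, 7]}
`print(b)` → prints {'x': [6, 2, 591], 'y': [7, 7], 'z': [8, 9]}

Answer:
{'x': [6, 2, 591], 'y': [7, 7]}
{'x': [6, 2, 591], 'y': [7, 7], 'z': [8, 9]}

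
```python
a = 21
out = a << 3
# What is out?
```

Trace:
`a = 21` → a = 21
`out = a << 3` → out = 168
So out = 168

Answer: 168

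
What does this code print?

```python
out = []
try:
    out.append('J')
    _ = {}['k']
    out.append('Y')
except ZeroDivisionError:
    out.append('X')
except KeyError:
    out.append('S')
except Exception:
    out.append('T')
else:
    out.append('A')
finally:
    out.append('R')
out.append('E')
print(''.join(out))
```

Execution trace: 'J' (try body) → 'S' (except KeyError) → 'R' (finally) → 'E' (after the try/except). Output: JSRE

Answer: JSRE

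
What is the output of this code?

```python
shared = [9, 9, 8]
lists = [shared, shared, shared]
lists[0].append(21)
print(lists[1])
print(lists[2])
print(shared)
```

Key concept: list of same reference.
Step by step:
`shared = [9, 9, 8]` → shared = [9, 9, 8]
`lists = [shared, shared, shared]` → lists = [[9, 9, 8], [9, 9, 8], [9, 9, 8]]
`lists[0].append(21)` → shared = [9, 9, 8, 21]; lists = [[9, 9, 8, 21], [9, 9, 8, 21], [9, 9, 8, 21]]
`print(lists[1])` → prints [9, 9, 8, 21]
`print(lists[2])` → prints [9, 9, 8, 21]
`print(shared)` → prints [9, 9, 8, 21]

Answer:
[9, 9, 8, 21]
[9, 9, 8, 21]
[9, 9, 8, 21]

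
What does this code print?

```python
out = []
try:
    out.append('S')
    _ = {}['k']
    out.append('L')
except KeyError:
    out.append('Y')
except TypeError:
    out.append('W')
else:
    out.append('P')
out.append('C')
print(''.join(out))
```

Execution trace: 'S' (try body) → 'Y' (except KeyError) → 'C' (after the try/except). Output: SYC

Answer: SYC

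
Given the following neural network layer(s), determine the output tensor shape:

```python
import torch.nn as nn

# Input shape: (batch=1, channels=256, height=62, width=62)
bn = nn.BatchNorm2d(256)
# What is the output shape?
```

Input: (1, 256, 62, 62) -> Output: (1, 256, 62, 62)

Answer: (1, 256, 62, 62)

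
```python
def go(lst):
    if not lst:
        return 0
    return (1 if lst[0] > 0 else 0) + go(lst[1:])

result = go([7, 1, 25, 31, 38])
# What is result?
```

Count of positive elements in [7, 1, 25, 31, 38] = 5

Answer: 5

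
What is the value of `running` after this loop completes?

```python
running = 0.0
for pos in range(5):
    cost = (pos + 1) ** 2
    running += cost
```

Sum of squared losses 1² + 2² + ... + 5²
`running` takes the values: 0.0 → 1.0 → 5.0 → 14.0 → 30.0 → 55.0

Answer: 55.0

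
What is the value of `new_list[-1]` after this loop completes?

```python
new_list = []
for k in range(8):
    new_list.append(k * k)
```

Last element of squares 0 to 7
`new_list` takes the values: [] → [0] → [0, 1] → [0, 1, 4] → [0, 1, 4, 9] → [0, 1, 4, 9, 16] → [0, 1, 4, 9, 16, 25] → [0, 1, 4, 9, 16, 25, 36] → [0, 1, 4, 9, 16, 25, 36, 49]
So `new_list[-1]` = 49

Answer: 49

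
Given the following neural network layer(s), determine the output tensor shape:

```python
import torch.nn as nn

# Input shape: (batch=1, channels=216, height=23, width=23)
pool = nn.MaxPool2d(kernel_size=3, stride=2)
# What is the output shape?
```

Input: (1, 216, 23, 23) -> Output: (1, 216, 11, 11)

Answer: (1, 216, 11, 11)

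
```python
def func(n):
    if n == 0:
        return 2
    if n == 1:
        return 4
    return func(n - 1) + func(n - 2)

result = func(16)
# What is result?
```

Build up from base cases: func(0)=2, func(1)=4, func(2)=6, func(3)=10, func(4)=16, func(5)=26, func(6)=42, ..., func(16)=5168

Answer: 5168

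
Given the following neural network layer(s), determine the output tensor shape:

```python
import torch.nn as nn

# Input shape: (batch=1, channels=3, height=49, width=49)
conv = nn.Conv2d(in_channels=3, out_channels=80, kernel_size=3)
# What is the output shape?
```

Input: (1, 3, 49, 49) -> Output: (1, 80, 47, 47)

Answer: (1, 80, 47, 47)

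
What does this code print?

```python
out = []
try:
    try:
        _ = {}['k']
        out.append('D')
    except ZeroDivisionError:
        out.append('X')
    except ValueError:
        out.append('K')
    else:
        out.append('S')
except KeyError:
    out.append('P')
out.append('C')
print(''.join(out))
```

Execution trace: 'P' (outer except KeyError) → 'C' (after the try/except). Output: PC

Answer: PC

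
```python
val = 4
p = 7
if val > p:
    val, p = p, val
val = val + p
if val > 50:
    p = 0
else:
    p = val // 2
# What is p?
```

Trace:
`val = 4` → val = 4
`p = 7` → p = 7
`if val > p: ...` → val > p is False → no variable changes
`val = val + p` → val = 11
`if val > 50: ...` → val > 50 is False, take else branch → p = 5
So p = 5

Answer: 5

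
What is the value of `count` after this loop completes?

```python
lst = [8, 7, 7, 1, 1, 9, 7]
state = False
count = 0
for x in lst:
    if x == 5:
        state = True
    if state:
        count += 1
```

Count elements after first 5 in [8, 7, 7, 1, 1, 9, 7]
`count` takes the values: 0

Answer: 0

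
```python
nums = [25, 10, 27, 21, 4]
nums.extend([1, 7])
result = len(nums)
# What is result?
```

Trace:
`nums = [25, 10, 27, 21, 4]` → nums = [25, 10, 27, 21, 4]
`nums.extend([1, 7])` → nums = [25, 10, 27, 21, 4, 1, 7]
`result = len(nums)` → result = 7
So result = 7

Answer: 7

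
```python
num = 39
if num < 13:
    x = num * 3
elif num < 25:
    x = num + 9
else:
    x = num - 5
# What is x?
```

Trace:
`num = 39` → num = 39
`if num < 13: ...` → num < 13 is False, num < 25 is False, take else branch → x = 34
So x = 34

Answer: 34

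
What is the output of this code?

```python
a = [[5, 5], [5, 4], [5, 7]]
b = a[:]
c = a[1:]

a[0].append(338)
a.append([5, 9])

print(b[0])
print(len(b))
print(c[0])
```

Key concept: slice with nested mutation.
Step by step:
`a = [[5, 5], [5, 4], [5, 7]]` → a = [[5, 5], [5, 4], [5, 7]]
`b = a[:]` → b = [[5, 5], [5, 4], [5, 7]]
`c = a[1:]` → c = [[5, 4], [5, 7]]
`a[0].append(338)` → a = [[5, 5, 338], [5, 4], [5, 7]]; b = [[5, 5, 338], [5, 4], [5, 7]]
`a.append([5, 9])` → a = [[5, 5, 338], [5, 4], [5, 7], [5, 9]]
`print(b[0])` → prints [5, 5, 338]
`print(len(b))` → prints 3
`print(c[0])` → prints [5, 4]

Answer:
[5, 5, 338]
3
[5, 4]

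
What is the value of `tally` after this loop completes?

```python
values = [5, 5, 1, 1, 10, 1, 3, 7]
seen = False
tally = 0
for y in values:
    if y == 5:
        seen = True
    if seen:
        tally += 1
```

Count elements after first 5 in [5, 5, 1, 1, 10, 1, 3, 7]
`tally` takes the values: 0 → 1 → 2 → 3 → 4 → 5 → 6 → 7 → 8

Answer: 8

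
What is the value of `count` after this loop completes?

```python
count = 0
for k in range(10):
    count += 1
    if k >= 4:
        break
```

Loop breaks when k reaches 4, count is 5
`count` takes the values: 0 → 1 → 2 → 3 → 4 → 5

Answer: 5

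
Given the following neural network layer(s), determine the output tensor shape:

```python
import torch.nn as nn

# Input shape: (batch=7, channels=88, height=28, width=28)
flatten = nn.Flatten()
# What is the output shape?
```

Input: (7, 88, 28, 28) -> Output: (7, 68992)

Answer: (7, 68992)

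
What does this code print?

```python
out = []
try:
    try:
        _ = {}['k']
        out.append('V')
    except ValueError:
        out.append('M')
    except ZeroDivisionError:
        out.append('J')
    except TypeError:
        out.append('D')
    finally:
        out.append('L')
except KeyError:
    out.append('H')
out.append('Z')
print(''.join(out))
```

Execution trace: 'L' (finally) → 'H' (outer except KeyError) → 'Z' (after the try/except). Output: LHZ

Answer: LHZ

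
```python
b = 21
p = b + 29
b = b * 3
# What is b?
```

Trace:
`b = 21` → b = 21
`p = b + 29` → p = 50
`b = b * 3` → b = 63
So b = 63

Answer: 63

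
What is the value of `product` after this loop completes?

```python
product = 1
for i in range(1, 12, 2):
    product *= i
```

Product of 1, 3, 5, ... up to 11
`product` takes the values: 1 → 3 → 15 → 105 → 945 → 10395

Answer: 10395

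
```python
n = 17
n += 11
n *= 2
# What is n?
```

Trace:
`n = 17` → n = 17
`n += 11` → n = 28
`n *= 2` → n = 56
So n = 56

Answer: 56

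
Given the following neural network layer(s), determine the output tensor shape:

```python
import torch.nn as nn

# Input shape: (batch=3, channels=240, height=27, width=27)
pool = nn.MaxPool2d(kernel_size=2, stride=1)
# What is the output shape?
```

Input: (3, 240, 27, 27) -> Output: (3, 240, 26, 26)

Answer: (3, 240, 26, 26)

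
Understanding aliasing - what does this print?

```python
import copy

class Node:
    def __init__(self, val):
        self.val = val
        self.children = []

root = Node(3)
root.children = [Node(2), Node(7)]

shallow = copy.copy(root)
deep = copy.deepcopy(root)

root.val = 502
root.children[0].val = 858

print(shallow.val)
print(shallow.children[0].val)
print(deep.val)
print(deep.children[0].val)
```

Key concept: deep copy with custom objects.
Step by step:
`root = Node(3)` → root = Node(val=3, children=[])
`root.children = [Node(2), Node(7)]` → root = Node(val=3, children=[Node(val=2, children=[]), Node(val=7, children=[])])
`shallow = copy.copy(root)` → shallow = Node(val=3, children=[Node(val=2, children=[]), Node(val=7, children=[])])
`deep = copy.deepcopy(root)` → deep = Node(val=3, children=[Node(val=2, children=[]), Node(val=7, children=[])])
`root.val = 502` → root = Node(val=502, children=[Node(val=2, children=[]), Node(val=7, children=[])])
`root.children[0].val = 858` → root = Node(val=502, children=[Node(val=858, children=[]), Node(val=7, children=[])]); shallow = Node(val=3, children=[Node(val=858, children=[]), Node(val=7, children=[])])
`print(shallow.val)` → prints 3
`print(shallow.children[0].val)` → prints 858
`print(deep.val)` → prints 3
`print(deep.children[0].val)` → prints 2

Answer:
3
858
3
2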